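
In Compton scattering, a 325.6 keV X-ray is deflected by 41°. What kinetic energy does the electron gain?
44.0109 keV

By energy conservation: K_e = E_initial - E_final

First find the scattered photon energy:
Initial wavelength: λ = hc/E = 3.8079 pm
Compton shift: Δλ = λ_C(1 - cos(41°)) = 0.5952 pm
Final wavelength: λ' = 3.8079 + 0.5952 = 4.4030 pm
Final photon energy: E' = hc/λ' = 281.5891 keV

Electron kinetic energy:
K_e = E - E' = 325.6000 - 281.5891 = 44.0109 keV

(Intermediate values are shown rounded; full precision is carried through to the final answer.)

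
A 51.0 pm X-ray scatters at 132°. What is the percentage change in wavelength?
7.9408%

Calculate the Compton shift:
Δλ = λ_C(1 - cos(132°))
Δλ = 2.4263 × (1 - cos(132°))
Δλ = 2.4263 × 1.6691
Δλ = 4.0498 pm

Percentage change:
(Δλ/λ₀) × 100 = (4.0498/51.0) × 100
= 7.9408%

(Intermediate values are shown rounded; full precision is carried through to the final answer.)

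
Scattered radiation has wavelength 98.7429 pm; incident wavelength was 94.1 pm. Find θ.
156.00°

First find the wavelength shift:
Δλ = λ' - λ = 98.7429 - 94.1 = 4.6429 pm

Using Δλ = λ_C(1 - cos θ), with λ_C = h/(m_e·c) ≈ 2.42631024 pm:
cos θ = 1 - Δλ/λ_C
cos θ = 1 - 4.6429/2.42631024
cos θ = -0.913564

θ = arccos(-0.913564)
θ = 156.00°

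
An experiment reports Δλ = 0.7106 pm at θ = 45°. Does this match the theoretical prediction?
Yes, consistent

Calculate the expected shift for θ = 45°:

Δλ_expected = λ_C(1 - cos(45°))
Δλ_expected = 2.4263 × (1 - cos(45°))
Δλ_expected = 2.4263 × 0.2929
Δλ_expected = 0.7106 pm

Given shift: 0.7106 pm
Expected shift: 0.7106 pm
Difference: 0.0000 pm

The values match. This is consistent with Compton scattering at the stated angle.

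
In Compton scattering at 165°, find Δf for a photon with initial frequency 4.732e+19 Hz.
2.032e+19 Hz (decrease)

Convert frequency to wavelength (c = 299792458 m/s):
λ₀ = c/f₀ = 299792458/4.732e+19 = 6.3354281e-12 m = 6.3354 pm

Calculate Compton shift:
Δλ = λ_C(1 - cos(165°)) = 4.7699 pm

Final wavelength:
λ' = λ₀ + Δλ = 6.3354 + 4.7699 = 11.1054 pm

Final frequency:
f' = c/λ' = 299792458/1.1105374e-11 = 2.6995260e+19 Hz

Frequency shift (decrease):
Δf = f₀ - f' = 4.732e+19 - 2.6995260e+19 = 2.032e+19 Hz

(Intermediate values are shown rounded; full precision is carried through to the final answer.)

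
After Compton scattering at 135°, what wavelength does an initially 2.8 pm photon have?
6.9420 pm

Using the Compton formula: λ' = λ + λ_C(1 − cos θ)

For θ = 135°, cos θ = -√2/2 (exact) ≈ -0.7071, so:
1 − cos 135° = 1 − (-√2/2) ≈ 1.7071

Δλ = λ_C × 1.7071 = 2.4263 × 1.7071 = 4.1420 pm

λ' = 2.8 + 4.1420 = 6.9420 pm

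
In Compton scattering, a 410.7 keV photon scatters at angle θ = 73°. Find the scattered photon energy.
261.8033 keV

First convert energy to wavelength:
λ = hc/E, with hc ≈ 1239.842 keV·pm (i.e. 1239.842 eV·nm)

For E = 410.7 keV = 410700 eV:
λ = 1239.842 keV·pm / 410.7 keV
λ = 3.0189 pm

Calculate the Compton shift:
Δλ = λ_C(1 - cos(73°)) = 2.4263 × 0.7076
Δλ = 1.7169 pm

Final wavelength:
λ' = 3.0189 + 1.7169 = 4.7358 pm

Final energy:
E' = hc/λ' = 1239.842 / 4.7358 = 261.8033 keV

(Intermediate values are shown rounded; full precision is carried through to the final answer.)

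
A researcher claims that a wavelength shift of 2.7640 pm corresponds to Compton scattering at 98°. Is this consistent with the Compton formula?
Yes, consistent

Calculate the expected shift for θ = 98°:

Δλ_expected = λ_C(1 - cos(98°))
Δλ_expected = 2.4263 × (1 - cos(98°))
Δλ_expected = 2.4263 × 1.1392
Δλ_expected = 2.7640 pm

Given shift: 2.7640 pm
Expected shift: 2.7640 pm
Difference: 0.0000 pm

The values match. This is consistent with Compton scattering at the stated angle.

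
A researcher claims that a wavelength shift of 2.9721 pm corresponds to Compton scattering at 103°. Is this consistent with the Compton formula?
Yes, consistent

Calculate the expected shift for θ = 103°:

Δλ_expected = λ_C(1 - cos(103°))
Δλ_expected = 2.4263 × (1 - cos(103°))
Δλ_expected = 2.4263 × 1.2250
Δλ_expected = 2.9721 pm

Given shift: 2.9721 pm
Expected shift: 2.9721 pm
Difference: 0.0000 pm

The values match. This is consistent with Compton scattering at the stated angle.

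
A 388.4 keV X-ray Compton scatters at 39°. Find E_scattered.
332.1399 keV

First convert energy to wavelength:
λ = hc/E, with hc ≈ 1239.842 keV·pm (i.e. 1239.842 eV·nm)

For E = 388.4 keV = 388400 eV:
λ = 1239.842 keV·pm / 388.4 keV
λ = 3.1922 pm

Calculate the Compton shift:
Δλ = λ_C(1 - cos(39°)) = 2.4263 × 0.2229
Δλ = 0.5407 pm

Final wavelength:
λ' = 3.1922 + 0.5407 = 3.7329 pm

Final energy:
E' = hc/λ' = 1239.842 / 3.7329 = 332.1399 keV

(Intermediate values are shown rounded; full precision is carried through to the final answer.)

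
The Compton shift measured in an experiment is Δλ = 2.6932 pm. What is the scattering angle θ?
96.32°

From the Compton formula Δλ = λ_C(1 - cos θ), we can solve for θ:

cos θ = 1 - Δλ/λ_C

Given:
- Δλ = 2.6932 pm
- λ_C = h/(m_e·c) ≈ 2.42631024 pm

cos θ = 1 - 2.6932/2.42631024
cos θ = 1 - 1.109998
cos θ = -0.109998

θ = arccos(-0.109998)
θ = 96.32°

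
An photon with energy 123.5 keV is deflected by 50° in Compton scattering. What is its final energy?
113.6853 keV

First convert energy to wavelength:
λ = hc/E, with hc ≈ 1239.842 keV·pm (i.e. 1239.842 eV·nm)

For E = 123.5 keV = 123500 eV:
λ = 1239.842 keV·pm / 123.5 keV
λ = 10.0392 pm

Calculate the Compton shift:
Δλ = λ_C(1 - cos(50°)) = 2.4263 × 0.3572
Δλ = 0.8667 pm

Final wavelength:
λ' = 10.0392 + 0.8667 = 10.9059 pm

Final energy:
E' = hc/λ' = 1239.842 / 10.9059 = 113.6853 keV

(Intermediate values are shown rounded; full precision is carried through to the final answer.)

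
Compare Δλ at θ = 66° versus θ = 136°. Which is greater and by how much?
136° produces the larger shift by a factor of 2.898

Calculate both shifts using Δλ = λ_C(1 - cos θ):

For θ₁ = 66°:
Δλ₁ = 2.4263 × (1 - cos(66°))
Δλ₁ = 2.4263 × 0.5933
Δλ₁ = 1.4394 pm

For θ₂ = 136°:
Δλ₂ = 2.4263 × (1 - cos(136°))
Δλ₂ = 2.4263 × 1.7193
Δλ₂ = 4.1717 pm

The 136° angle produces the larger shift.
Ratio: 4.1717/1.4394 = 2.898

(Intermediate values are shown rounded; full precision is carried through to the final answer.)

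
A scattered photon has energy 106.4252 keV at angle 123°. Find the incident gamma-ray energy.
156.9000 keV

Convert final energy to wavelength (hc ≈ 1239.842 keV·pm):
λ' = hc/E' = 1239.842 / 106.4252 = 11.6499 pm

Calculate the Compton shift:
Δλ = λ_C(1 - cos(123°))
Δλ = 2.4263 × (1 - cos(123°))
Δλ = 3.7478 pm

Initial wavelength:
λ = λ' - Δλ = 11.6499 - 3.7478 = 7.9021 pm

Initial energy:
E = hc/λ = 1239.842 / 7.9021 = 156.9000 keV

(Intermediate values are shown rounded; full precision is carried through to the final answer.)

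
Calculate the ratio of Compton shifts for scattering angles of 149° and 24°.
149° produces the larger shift by a factor of 21.481

Calculate both shifts using Δλ = λ_C(1 - cos θ):

For θ₁ = 24°:
Δλ₁ = 2.4263 × (1 - cos(24°))
Δλ₁ = 2.4263 × 0.0865
Δλ₁ = 0.2098 pm

For θ₂ = 149°:
Δλ₂ = 2.4263 × (1 - cos(149°))
Δλ₂ = 2.4263 × 1.8572
Δλ₂ = 4.5061 pm

The 149° angle produces the larger shift.
Ratio: 4.5061/0.2098 = 21.481

(Intermediate values are shown rounded; full precision is carried through to the final answer.)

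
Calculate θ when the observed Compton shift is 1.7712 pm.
74.34°

From the Compton formula Δλ = λ_C(1 - cos θ), we can solve for θ:

cos θ = 1 - Δλ/λ_C

Given:
- Δλ = 1.7712 pm
- λ_C = h/(m_e·c) ≈ 2.42631024 pm

cos θ = 1 - 1.7712/2.42631024
cos θ = 1 - 0.729997
cos θ = 0.270003

θ = arccos(0.270003)
θ = 74.34°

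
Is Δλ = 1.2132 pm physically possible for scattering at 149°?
No, inconsistent

Calculate the expected shift for θ = 149°:

Δλ_expected = λ_C(1 - cos(149°))
Δλ_expected = 2.4263 × (1 - cos(149°))
Δλ_expected = 2.4263 × 1.8572
Δλ_expected = 4.5061 pm

Given shift: 1.2132 pm
Expected shift: 4.5061 pm
Difference: 3.2929 pm

The values do not match. The given shift corresponds to θ ≈ 60.0°, not 149°.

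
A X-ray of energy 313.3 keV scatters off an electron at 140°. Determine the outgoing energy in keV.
150.4236 keV

First convert energy to wavelength:
λ = hc/E, with hc ≈ 1239.842 keV·pm (i.e. 1239.842 eV·nm)

For E = 313.3 keV = 313300 eV:
λ = 1239.842 keV·pm / 313.3 keV
λ = 3.9574 pm

Calculate the Compton shift:
Δλ = λ_C(1 - cos(140°)) = 2.4263 × 1.7660
Δλ = 4.2850 pm

Final wavelength:
λ' = 3.9574 + 4.2850 = 8.2423 pm

Final energy:
E' = hc/λ' = 1239.842 / 8.2423 = 150.4236 keV

(Intermediate values are shown rounded; full precision is carried through to the final answer.)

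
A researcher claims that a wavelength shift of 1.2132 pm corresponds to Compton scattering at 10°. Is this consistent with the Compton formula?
No, inconsistent

Calculate the expected shift for θ = 10°:

Δλ_expected = λ_C(1 - cos(10°))
Δλ_expected = 2.4263 × (1 - cos(10°))
Δλ_expected = 2.4263 × 0.0152
Δλ_expected = 0.0369 pm

Given shift: 1.2132 pm
Expected shift: 0.0369 pm
Difference: 1.1763 pm

The values do not match. The given shift corresponds to θ ≈ 60.0°, not 10°.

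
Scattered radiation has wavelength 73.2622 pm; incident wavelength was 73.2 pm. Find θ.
13.00°

First find the wavelength shift:
Δλ = λ' - λ = 73.2622 - 73.2 = 0.0622 pm

Using Δλ = λ_C(1 - cos θ), with λ_C = h/(m_e·c) ≈ 2.42631024 pm:
cos θ = 1 - Δλ/λ_C
cos θ = 1 - 0.0622/2.42631024
cos θ = 0.974364

θ = arccos(0.974364)
θ = 13.00°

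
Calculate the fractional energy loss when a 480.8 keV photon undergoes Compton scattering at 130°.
0.6072 (or 60.72%)

Calculate initial and final photon energies:

Initial: E₀ = 480.8 keV → λ₀ = 2.5787 pm
Compton shift: Δλ = 3.9859 pm
Final wavelength: λ' = 6.5646 pm
Final energy: E' = 188.8673 keV

Fractional energy loss:
(E₀ - E')/E₀ = (480.8000 - 188.8673)/480.8000
= 291.9327/480.8000
= 0.6072
= 60.72%

(Intermediate values are shown rounded; full precision is carried through to the final answer.)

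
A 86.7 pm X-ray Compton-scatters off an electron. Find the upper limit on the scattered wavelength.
91.5526 pm (at θ = 180°)

The Compton shift is Δλ = λ_C(1 − cos θ).

Since cos θ ranges from −1 to 1, the factor (1 − cos θ) ranges from 0 to 2; the maximum shift occurs at θ = 180° (backscattering):
Δλ_max = 2λ_C = 2 × 2.4263 pm = 4.8526 pm

Maximum scattered wavelength:
λ'_max = λ₀ + Δλ_max = 86.7 + 4.8526 = 91.5526 pm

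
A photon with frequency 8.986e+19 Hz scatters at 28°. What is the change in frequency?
7.049e+18 Hz (decrease)

Convert frequency to wavelength (c = 299792458 m/s):
λ₀ = c/f₀ = 299792458/8.986e+19 = 3.3362170e-12 m = 3.3362 pm

Calculate Compton shift:
Δλ = λ_C(1 - cos(28°)) = 0.2840 pm

Final wavelength:
λ' = λ₀ + Δλ = 3.3362 + 0.2840 = 3.6202 pm

Final frequency:
f' = c/λ' = 299792458/3.6202224e-12 = 8.2810508e+19 Hz

Frequency shift (decrease):
Δf = f₀ - f' = 8.986e+19 - 8.2810508e+19 = 7.049e+18 Hz

(Intermediate values are shown rounded; full precision is carried through to the final answer.)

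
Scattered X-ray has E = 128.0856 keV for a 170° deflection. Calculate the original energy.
254.9000 keV

Convert final energy to wavelength (hc ≈ 1239.842 keV·pm):
λ' = hc/E' = 1239.842 / 128.0856 = 9.6798 pm

Calculate the Compton shift:
Δλ = λ_C(1 - cos(170°))
Δλ = 2.4263 × (1 - cos(170°))
Δλ = 4.8158 pm

Initial wavelength:
λ = λ' - Δλ = 9.6798 - 4.8158 = 4.8640 pm

Initial energy:
E = hc/λ = 1239.842 / 4.8640 = 254.9000 keV

(Intermediate values are shown rounded; full precision is carried through to the final answer.)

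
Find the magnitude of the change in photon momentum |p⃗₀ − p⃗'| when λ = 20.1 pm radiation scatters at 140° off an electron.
5.6546e-23 kg·m/s

Photon momentum magnitude is p = h/λ.

Initial momentum:
p₀ = h/λ = 6.6261e-34/2.0100e-11 = 3.2966e-23 kg·m/s

After scattering:
λ' = λ + Δλ = 20.1 + 4.2850 = 24.3850 pm
p' = h/λ' = 6.6261e-34/2.4385e-11 = 2.7173e-23 kg·m/s

Momentum is a vector; the scattered photon's direction makes angle θ = 140° with the incident direction. The magnitude of the vector change Δp⃗ = p⃗₀ − p⃗' is found from the law of cosines:
|Δp⃗|² = p₀² + p'² − 2p₀p'cos θ
|Δp⃗|² = (3.2966e-23)² + (2.7173e-23)² − 2·3.2966e-23·2.7173e-23·cos(140°)
|Δp⃗| = 5.6546e-23 kg·m/s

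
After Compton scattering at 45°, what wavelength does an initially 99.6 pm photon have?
100.3106 pm

Using the Compton formula: λ' = λ + λ_C(1 − cos θ)

For θ = 45°, cos θ = √2/2 (exact) ≈ 0.7071, so:
1 − cos 45° = 1 − (√2/2) ≈ 0.2929

Δλ = λ_C × 0.2929 = 2.4263 × 0.2929 = 0.7106 pm

λ' = 99.6 + 0.7106 = 100.3106 pm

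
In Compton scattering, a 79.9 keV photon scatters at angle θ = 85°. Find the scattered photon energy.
69.9201 keV

First convert energy to wavelength:
λ = hc/E, with hc ≈ 1239.842 keV·pm (i.e. 1239.842 eV·nm)

For E = 79.9 keV = 79900 eV:
λ = 1239.842 keV·pm / 79.9 keV
λ = 15.5174 pm

Calculate the Compton shift:
Δλ = λ_C(1 - cos(85°)) = 2.4263 × 0.9128
Δλ = 2.2148 pm

Final wavelength:
λ' = 15.5174 + 2.2148 = 17.7323 pm

Final energy:
E' = hc/λ' = 1239.842 / 17.7323 = 69.9201 keV

(Intermediate values are shown rounded; full precision is carried through to the final answer.)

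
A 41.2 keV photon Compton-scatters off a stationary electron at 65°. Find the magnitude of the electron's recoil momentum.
2.3150e-23 kg·m/s

The electron is initially at rest, so by conservation of momentum:
p⃗_e = p⃗₀ − p⃗'  (incident photon momentum minus scattered photon momentum)

Photon momentum magnitudes (p = h/λ = E/c):
λ₀ = hc/E₀ = 30.0933 pm → p₀ = h/λ₀ = 2.2018e-23 kg·m/s
Δλ = λ_C(1 − cos 65°) = 1.4009 pm
λ' = 31.4942 pm → p' = h/λ' = 2.1039e-23 kg·m/s

The scattered photon makes angle θ = 65° with the incident direction, so by the law of cosines:
|p⃗_e|² = p₀² + p'² − 2p₀p'cos θ
|p⃗_e|² = (2.2018e-23)² + (2.1039e-23)² − 2·2.2018e-23·2.1039e-23·cos(65°)
|p⃗_e| = 2.3150e-23 kg·m/s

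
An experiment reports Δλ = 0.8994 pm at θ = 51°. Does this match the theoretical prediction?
Yes, consistent

Calculate the expected shift for θ = 51°:

Δλ_expected = λ_C(1 - cos(51°))
Δλ_expected = 2.4263 × (1 - cos(51°))
Δλ_expected = 2.4263 × 0.3707
Δλ_expected = 0.8994 pm

Given shift: 0.8994 pm
Expected shift: 0.8994 pm
Difference: 0.0000 pm

The values match. This is consistent with Compton scattering at the stated angle.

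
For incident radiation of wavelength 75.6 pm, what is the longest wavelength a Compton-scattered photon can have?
80.4526 pm (at θ = 180°)

The Compton shift is Δλ = λ_C(1 − cos θ).

Since cos θ ranges from −1 to 1, the factor (1 − cos θ) ranges from 0 to 2; the maximum shift occurs at θ = 180° (backscattering):
Δλ_max = 2λ_C = 2 × 2.4263 pm = 4.8526 pm

Maximum scattered wavelength:
λ'_max = λ₀ + Δλ_max = 75.6 + 4.8526 = 80.4526 pm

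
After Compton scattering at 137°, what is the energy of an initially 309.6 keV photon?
151.0997 keV

First convert energy to wavelength:
λ = hc/E, with hc ≈ 1239.842 keV·pm (i.e. 1239.842 eV·nm)

For E = 309.6 keV = 309600 eV:
λ = 1239.842 keV·pm / 309.6 keV
λ = 4.0047 pm

Calculate the Compton shift:
Δλ = λ_C(1 - cos(137°)) = 2.4263 × 1.7314
Δλ = 4.2008 pm

Final wavelength:
λ' = 4.0047 + 4.2008 = 8.2055 pm

Final energy:
E' = hc/λ' = 1239.842 / 8.2055 = 151.0997 keV

(Intermediate values are shown rounded; full precision is carried through to the final answer.)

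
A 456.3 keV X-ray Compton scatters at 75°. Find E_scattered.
274.5747 keV

First convert energy to wavelength:
λ = hc/E, with hc ≈ 1239.842 keV·pm (i.e. 1239.842 eV·nm)

For E = 456.3 keV = 456300 eV:
λ = 1239.842 keV·pm / 456.3 keV
λ = 2.7172 pm

Calculate the Compton shift:
Δλ = λ_C(1 - cos(75°)) = 2.4263 × 0.7412
Δλ = 1.7983 pm

Final wavelength:
λ' = 2.7172 + 1.7983 = 4.5155 pm

Final energy:
E' = hc/λ' = 1239.842 / 4.5155 = 274.5747 keV

(Intermediate values are shown rounded; full precision is carried through to the final answer.)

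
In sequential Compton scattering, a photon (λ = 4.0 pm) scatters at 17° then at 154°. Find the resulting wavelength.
8.7131 pm

Apply Compton shift twice:

First scattering at θ₁ = 17°:
Δλ₁ = λ_C(1 - cos(17°))
Δλ₁ = 2.4263 × 0.0437
Δλ₁ = 0.1060 pm

After first scattering:
λ₁ = 4.0 + 0.1060 = 4.1060 pm

Second scattering at θ₂ = 154°:
Δλ₂ = λ_C(1 - cos(154°))
Δλ₂ = 2.4263 × 1.8988
Δλ₂ = 4.6071 pm

Final wavelength:
λ₂ = 4.1060 + 4.6071 = 8.7131 pm

Total shift: Δλ_total = 0.1060 + 4.6071 = 4.7131 pm

(Intermediate values are shown rounded; full precision is carried through to the final answer.)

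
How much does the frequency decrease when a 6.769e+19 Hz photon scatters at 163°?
3.502e+19 Hz (decrease)

Convert frequency to wavelength (c = 299792458 m/s):
λ₀ = c/f₀ = 299792458/6.769e+19 = 4.4289032e-12 m = 4.4289 pm

Calculate Compton shift:
Δλ = λ_C(1 - cos(163°)) = 4.7466 pm

Final wavelength:
λ' = λ₀ + Δλ = 4.4289 + 4.7466 = 9.1755 pm

Final frequency:
f' = c/λ' = 299792458/9.1755055e-12 = 3.2673127e+19 Hz

Frequency shift (decrease):
Δf = f₀ - f' = 6.769e+19 - 3.2673127e+19 = 3.502e+19 Hz

(Intermediate values are shown rounded; full precision is carried through to the final answer.)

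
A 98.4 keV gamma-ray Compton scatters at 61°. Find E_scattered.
89.5191 keV

First convert energy to wavelength:
λ = hc/E, with hc ≈ 1239.842 keV·pm (i.e. 1239.842 eV·nm)

For E = 98.4 keV = 98400 eV:
λ = 1239.842 keV·pm / 98.4 keV
λ = 12.6000 pm

Calculate the Compton shift:
Δλ = λ_C(1 - cos(61°)) = 2.4263 × 0.5152
Δλ = 1.2500 pm

Final wavelength:
λ' = 12.6000 + 1.2500 = 13.8500 pm

Final energy:
E' = hc/λ' = 1239.842 / 13.8500 = 89.5191 keV

(Intermediate values are shown rounded; full precision is carried through to the final answer.)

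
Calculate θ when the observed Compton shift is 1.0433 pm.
55.25°

From the Compton formula Δλ = λ_C(1 - cos θ), we can solve for θ:

cos θ = 1 - Δλ/λ_C

Given:
- Δλ = 1.0433 pm
- λ_C = h/(m_e·c) ≈ 2.42631024 pm

cos θ = 1 - 1.0433/2.42631024
cos θ = 1 - 0.429994
cos θ = 0.570006

θ = arccos(0.570006)
θ = 55.25°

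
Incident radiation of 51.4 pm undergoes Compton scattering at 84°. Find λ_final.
53.5727 pm

Using the Compton scattering formula:
λ' = λ + Δλ = λ + λ_C(1 - cos θ)

Given:
- Initial wavelength λ = 51.4 pm
- Scattering angle θ = 84°
- Compton wavelength λ_C ≈ 2.4263 pm

Calculate the shift:
Δλ = 2.4263 × (1 - cos(84°))
Δλ = 2.4263 × 0.8955
Δλ = 2.1727 pm

Final wavelength:
λ' = 51.4 + 2.1727 = 53.5727 pm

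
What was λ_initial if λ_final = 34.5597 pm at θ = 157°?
29.9000 pm

From λ' = λ + Δλ, we have λ = λ' - Δλ

First calculate the Compton shift:
Δλ = λ_C(1 - cos θ)
Δλ = 2.4263 × (1 - cos(157°))
Δλ = 2.4263 × 1.9205
Δλ = 4.6597 pm

Initial wavelength:
λ = λ' - Δλ
λ = 34.5597 - 4.6597
λ = 29.9000 pm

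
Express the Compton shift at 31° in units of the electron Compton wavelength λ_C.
0.1428 λ_C

The Compton shift formula is:
Δλ = λ_C(1 - cos θ)

Dividing both sides by λ_C:
Δλ/λ_C = 1 - cos θ

For θ = 31°:
Δλ/λ_C = 1 - cos(31°)
Δλ/λ_C = 1 - 0.8572
Δλ/λ_C = 0.1428

This means the shift is 0.1428 × λ_C = 0.3466 pm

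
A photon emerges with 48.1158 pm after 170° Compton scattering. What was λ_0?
43.3000 pm

From λ' = λ + Δλ, we have λ = λ' - Δλ

First calculate the Compton shift:
Δλ = λ_C(1 - cos θ)
Δλ = 2.4263 × (1 - cos(170°))
Δλ = 2.4263 × 1.9848
Δλ = 4.8158 pm

Initial wavelength:
λ = λ' - Δλ
λ = 48.1158 - 4.8158
λ = 43.3000 pm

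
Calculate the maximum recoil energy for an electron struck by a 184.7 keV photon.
77.4969 keV

Maximum energy transfer occurs at θ = 180° (backscattering).

Initial photon: E₀ = 184.7 keV → λ₀ = 6.7127 pm

Maximum Compton shift (at 180°):
Δλ_max = 2λ_C = 2 × 2.4263 = 4.8526 pm

Final wavelength:
λ' = 6.7127 + 4.8526 = 11.5654 pm

Minimum photon energy (maximum energy to electron):
E'_min = hc/λ' = 107.2031 keV

Maximum electron kinetic energy:
K_max = E₀ - E'_min = 184.7000 - 107.2031 = 77.4969 keV

(Intermediate values are shown rounded; full precision is carried through to the final answer.)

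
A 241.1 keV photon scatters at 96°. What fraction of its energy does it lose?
0.3426 (or 34.26%)

Calculate initial and final photon energies:

Initial: E₀ = 241.1 keV → λ₀ = 5.1424 pm
Compton shift: Δλ = 2.6799 pm
Final wavelength: λ' = 7.8224 pm
Final energy: E' = 158.4996 keV

Fractional energy loss:
(E₀ - E')/E₀ = (241.1000 - 158.4996)/241.1000
= 82.6004/241.1000
= 0.3426
= 34.26%

(Intermediate values are shown rounded; full precision is carried through to the final answer.)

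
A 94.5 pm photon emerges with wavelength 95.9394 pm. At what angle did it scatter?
66.00°

First find the wavelength shift:
Δλ = λ' - λ = 95.9394 - 94.5 = 1.4394 pm

Using Δλ = λ_C(1 - cos θ), with λ_C = h/(m_e·c) ≈ 2.42631024 pm:
cos θ = 1 - Δλ/λ_C
cos θ = 1 - 1.4394/2.42631024
cos θ = 0.406754

θ = arccos(0.406754)
θ = 66.00°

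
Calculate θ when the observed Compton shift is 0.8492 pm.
49.46°

From the Compton formula Δλ = λ_C(1 - cos θ), we can solve for θ:

cos θ = 1 - Δλ/λ_C

Given:
- Δλ = 0.8492 pm
- λ_C = h/(m_e·c) ≈ 2.42631024 pm

cos θ = 1 - 0.8492/2.42631024
cos θ = 1 - 0.349996
cos θ = 0.650004

θ = arccos(0.650004)
θ = 49.46°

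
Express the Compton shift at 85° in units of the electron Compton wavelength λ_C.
0.9128 λ_C

The Compton shift formula is:
Δλ = λ_C(1 - cos θ)

Dividing both sides by λ_C:
Δλ/λ_C = 1 - cos θ

For θ = 85°:
Δλ/λ_C = 1 - cos(85°)
Δλ/λ_C = 1 - 0.0872
Δλ/λ_C = 0.9128

This means the shift is 0.9128 × λ_C = 2.2148 pm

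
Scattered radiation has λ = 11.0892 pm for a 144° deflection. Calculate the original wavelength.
6.7000 pm

From λ' = λ + Δλ, we have λ = λ' - Δλ

First calculate the Compton shift:
Δλ = λ_C(1 - cos θ)
Δλ = 2.4263 × (1 - cos(144°))
Δλ = 2.4263 × 1.8090
Δλ = 4.3892 pm

Initial wavelength:
λ = λ' - Δλ
λ = 11.0892 - 4.3892
λ = 6.7000 pm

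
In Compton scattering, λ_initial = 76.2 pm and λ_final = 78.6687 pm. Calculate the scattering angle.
91.00°

First find the wavelength shift:
Δλ = λ' - λ = 78.6687 - 76.2 = 2.4687 pm

Using Δλ = λ_C(1 - cos θ), with λ_C = h/(m_e·c) ≈ 2.42631024 pm:
cos θ = 1 - Δλ/λ_C
cos θ = 1 - 2.4687/2.42631024
cos θ = -0.017471

θ = arccos(-0.017471)
θ = 91.00°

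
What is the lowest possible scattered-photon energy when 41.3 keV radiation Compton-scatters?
35.5531 keV (at θ = 180°)

The scattered photon has minimum energy when its wavelength is maximum, i.e., when the Compton shift Δλ = λ_C(1 − cos θ) is maximum. This occurs at θ = 180° (backscattering), giving Δλ_max = 2λ_C = 4.8526 pm.

Initial wavelength: λ₀ = hc/E₀ = 30.0204 pm
Maximum final wavelength: λ'_max = λ₀ + 2λ_C = 30.0204 + 4.8526 = 34.8730 pm
Minimum final energy: E'_min = hc/λ'_max = 35.5531 keV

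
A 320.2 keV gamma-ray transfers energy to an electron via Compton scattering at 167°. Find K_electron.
177.0728 keV

By energy conservation: K_e = E_initial - E_final

First find the scattered photon energy:
Initial wavelength: λ = hc/E = 3.8721 pm
Compton shift: Δλ = λ_C(1 - cos(167°)) = 4.7904 pm
Final wavelength: λ' = 3.8721 + 4.7904 = 8.6625 pm
Final photon energy: E' = hc/λ' = 143.1272 keV

Electron kinetic energy:
K_e = E - E' = 320.2000 - 143.1272 = 177.0728 keV

(Intermediate values are shown rounded; full precision is carried through to the final answer.)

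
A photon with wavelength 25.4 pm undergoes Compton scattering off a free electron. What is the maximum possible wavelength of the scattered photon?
30.2526 pm (at θ = 180°)

The Compton shift is Δλ = λ_C(1 − cos θ).

Since cos θ ranges from −1 to 1, the factor (1 − cos θ) ranges from 0 to 2; the maximum shift occurs at θ = 180° (backscattering):
Δλ_max = 2λ_C = 2 × 2.4263 pm = 4.8526 pm

Maximum scattered wavelength:
λ'_max = λ₀ + Δλ_max = 25.4 + 4.8526 = 30.2526 pm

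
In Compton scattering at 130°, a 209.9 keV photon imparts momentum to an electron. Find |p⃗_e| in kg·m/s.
1.6349e-22 kg·m/s

The electron is initially at rest, so by conservation of momentum:
p⃗_e = p⃗₀ − p⃗'  (incident photon momentum minus scattered photon momentum)

Photon momentum magnitudes (p = h/λ = E/c):
λ₀ = hc/E₀ = 5.9068 pm → p₀ = h/λ₀ = 1.1218e-22 kg·m/s
Δλ = λ_C(1 − cos 130°) = 3.9859 pm
λ' = 9.8927 pm → p' = h/λ' = 6.6979e-23 kg·m/s

The scattered photon makes angle θ = 130° with the incident direction, so by the law of cosines:
|p⃗_e|² = p₀² + p'² − 2p₀p'cos θ
|p⃗_e|² = (1.1218e-22)² + (6.6979e-23)² − 2·1.1218e-22·6.6979e-23·cos(130°)
|p⃗_e| = 1.6349e-22 kg·m/s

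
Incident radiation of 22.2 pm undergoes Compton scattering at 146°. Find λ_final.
26.6378 pm

Using the Compton scattering formula:
λ' = λ + Δλ = λ + λ_C(1 - cos θ)

Given:
- Initial wavelength λ = 22.2 pm
- Scattering angle θ = 146°
- Compton wavelength λ_C ≈ 2.4263 pm

Calculate the shift:
Δλ = 2.4263 × (1 - cos(146°))
Δλ = 2.4263 × 1.8290
Δλ = 4.4378 pm

Final wavelength:
λ' = 22.2 + 4.4378 = 26.6378 pm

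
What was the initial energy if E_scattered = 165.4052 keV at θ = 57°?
194.0000 keV

Convert final energy to wavelength (hc ≈ 1239.842 keV·pm):
λ' = hc/E' = 1239.842 / 165.4052 = 7.4958 pm

Calculate the Compton shift:
Δλ = λ_C(1 - cos(57°))
Δλ = 2.4263 × (1 - cos(57°))
Δλ = 1.1048 pm

Initial wavelength:
λ = λ' - Δλ = 7.4958 - 1.1048 = 6.3909 pm

Initial energy:
E = hc/λ = 1239.842 / 6.3909 = 194.0000 keV

(Intermediate values are shown rounded; full precision is carried through to the final answer.)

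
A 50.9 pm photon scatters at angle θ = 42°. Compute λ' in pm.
51.5232 pm

Using the Compton scattering formula:
λ' = λ + Δλ = λ + λ_C(1 - cos θ)

Given:
- Initial wavelength λ = 50.9 pm
- Scattering angle θ = 42°
- Compton wavelength λ_C ≈ 2.4263 pm

Calculate the shift:
Δλ = 2.4263 × (1 - cos(42°))
Δλ = 2.4263 × 0.2569
Δλ = 0.6232 pm

Final wavelength:
λ' = 50.9 + 0.6232 = 51.5232 pm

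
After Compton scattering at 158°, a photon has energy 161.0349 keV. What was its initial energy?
410.1001 keV

Convert final energy to wavelength (hc ≈ 1239.842 keV·pm):
λ' = hc/E' = 1239.842 / 161.0349 = 7.6992 pm

Calculate the Compton shift:
Δλ = λ_C(1 - cos(158°))
Δλ = 2.4263 × (1 - cos(158°))
Δλ = 4.6759 pm

Initial wavelength:
λ = λ' - Δλ = 7.6992 - 4.6759 = 3.0233 pm

Initial energy:
E = hc/λ = 1239.842 / 3.0233 = 410.1001 keV

(Intermediate values are shown rounded; full precision is carried through to the final answer.)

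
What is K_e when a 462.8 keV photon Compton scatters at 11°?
7.5749 keV

By energy conservation: K_e = E_initial - E_final

First find the scattered photon energy:
Initial wavelength: λ = hc/E = 2.6790 pm
Compton shift: Δλ = λ_C(1 - cos(11°)) = 0.0446 pm
Final wavelength: λ' = 2.6790 + 0.0446 = 2.7236 pm
Final photon energy: E' = hc/λ' = 455.2251 keV

Electron kinetic energy:
K_e = E - E' = 462.8000 - 455.2251 = 7.5749 keV

(Intermediate values are shown rounded; full precision is carried through to the final answer.)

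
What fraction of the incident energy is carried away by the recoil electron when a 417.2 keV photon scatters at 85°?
0.4270 (or 42.70%)

Calculate initial and final photon energies:

Initial: E₀ = 417.2 keV → λ₀ = 2.9718 pm
Compton shift: Δλ = 2.2148 pm
Final wavelength: λ' = 5.1867 pm
Final energy: E' = 239.0444 keV

Fractional energy loss:
(E₀ - E')/E₀ = (417.2000 - 239.0444)/417.2000
= 178.1556/417.2000
= 0.4270
= 42.70%

(Intermediate values are shown rounded; full precision is carried through to the final answer.)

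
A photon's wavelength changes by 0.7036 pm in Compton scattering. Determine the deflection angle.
44.76°

From the Compton formula Δλ = λ_C(1 - cos θ), we can solve for θ:

cos θ = 1 - Δλ/λ_C

Given:
- Δλ = 0.7036 pm
- λ_C = h/(m_e·c) ≈ 2.42631024 pm

cos θ = 1 - 0.7036/2.42631024
cos θ = 1 - 0.289988
cos θ = 0.710012

θ = arccos(0.710012)
θ = 44.76°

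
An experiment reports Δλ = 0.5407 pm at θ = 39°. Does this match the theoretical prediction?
Yes, consistent

Calculate the expected shift for θ = 39°:

Δλ_expected = λ_C(1 - cos(39°))
Δλ_expected = 2.4263 × (1 - cos(39°))
Δλ_expected = 2.4263 × 0.2229
Δλ_expected = 0.5407 pm

Given shift: 0.5407 pm
Expected shift: 0.5407 pm
Difference: 0.0000 pm

The values match. This is consistent with Compton scattering at the stated angle.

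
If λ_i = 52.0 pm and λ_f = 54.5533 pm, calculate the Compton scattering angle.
93.00°

First find the wavelength shift:
Δλ = λ' - λ = 54.5533 - 52.0 = 2.5533 pm

Using Δλ = λ_C(1 - cos θ), with λ_C = h/(m_e·c) ≈ 2.42631024 pm:
cos θ = 1 - Δλ/λ_C
cos θ = 1 - 2.5533/2.42631024
cos θ = -0.052339

θ = arccos(-0.052339)
θ = 93.00°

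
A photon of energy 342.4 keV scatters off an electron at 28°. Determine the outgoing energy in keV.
317.4980 keV

First convert energy to wavelength:
λ = hc/E, with hc ≈ 1239.842 keV·pm (i.e. 1239.842 eV·nm)

For E = 342.4 keV = 342400 eV:
λ = 1239.842 keV·pm / 342.4 keV
λ = 3.6210 pm

Calculate the Compton shift:
Δλ = λ_C(1 - cos(28°)) = 2.4263 × 0.1171
Δλ = 0.2840 pm

Final wavelength:
λ' = 3.6210 + 0.2840 = 3.9050 pm

Final energy:
E' = hc/λ' = 1239.842 / 3.9050 = 317.4980 keV

(Intermediate values are shown rounded; full precision is carried through to the final answer.)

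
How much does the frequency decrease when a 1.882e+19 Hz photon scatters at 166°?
4.344e+18 Hz (decrease)

Convert frequency to wavelength (c = 299792458 m/s):
λ₀ = c/f₀ = 299792458/1.882e+19 = 1.5929461e-11 m = 15.9295 pm

Calculate Compton shift:
Δλ = λ_C(1 - cos(166°)) = 4.7805 pm

Final wavelength:
λ' = λ₀ + Δλ = 15.9295 + 4.7805 = 20.7100 pm

Final frequency:
f' = c/λ' = 299792458/2.0710010e-11 = 1.4475727e+19 Hz

Frequency shift (decrease):
Δf = f₀ - f' = 1.882e+19 - 1.4475727e+19 = 4.344e+18 Hz

(Intermediate values are shown rounded; full precision is carried through to the final answer.)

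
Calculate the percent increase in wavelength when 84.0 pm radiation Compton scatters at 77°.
2.2387%

Calculate the Compton shift:
Δλ = λ_C(1 - cos(77°))
Δλ = 2.4263 × (1 - cos(77°))
Δλ = 2.4263 × 0.7750
Δλ = 1.8805 pm

Percentage change:
(Δλ/λ₀) × 100 = (1.8805/84.0) × 100
= 2.2387%

(Intermediate values are shown rounded; full precision is carried through to the final answer.)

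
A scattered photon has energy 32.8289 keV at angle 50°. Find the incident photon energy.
33.6000 keV

Convert final energy to wavelength (hc ≈ 1239.842 keV·pm):
λ' = hc/E' = 1239.842 / 32.8289 = 37.7668 pm

Calculate the Compton shift:
Δλ = λ_C(1 - cos(50°))
Δλ = 2.4263 × (1 - cos(50°))
Δλ = 0.8667 pm

Initial wavelength:
λ = λ' - Δλ = 37.7668 - 0.8667 = 36.9001 pm

Initial energy:
E = hc/λ = 1239.842 / 36.9001 = 33.6000 keV

(Intermediate values are shown rounded; full precision is carried through to the final answer.)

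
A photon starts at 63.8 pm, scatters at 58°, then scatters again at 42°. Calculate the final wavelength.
65.5638 pm

Apply Compton shift twice:

First scattering at θ₁ = 58°:
Δλ₁ = λ_C(1 - cos(58°))
Δλ₁ = 2.4263 × 0.4701
Δλ₁ = 1.1406 pm

After first scattering:
λ₁ = 63.8 + 1.1406 = 64.9406 pm

Second scattering at θ₂ = 42°:
Δλ₂ = λ_C(1 - cos(42°))
Δλ₂ = 2.4263 × 0.2569
Δλ₂ = 0.6232 pm

Final wavelength:
λ₂ = 64.9406 + 0.6232 = 65.5638 pm

Total shift: Δλ_total = 1.1406 + 0.6232 = 1.7638 pm

(Intermediate values are shown rounded; full precision is carried through to the final answer.)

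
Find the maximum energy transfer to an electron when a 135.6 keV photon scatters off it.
47.0145 keV

Maximum energy transfer occurs at θ = 180° (backscattering).

Initial photon: E₀ = 135.6 keV → λ₀ = 9.1434 pm

Maximum Compton shift (at 180°):
Δλ_max = 2λ_C = 2 × 2.4263 = 4.8526 pm

Final wavelength:
λ' = 9.1434 + 4.8526 = 13.9960 pm

Minimum photon energy (maximum energy to electron):
E'_min = hc/λ' = 88.5855 keV

Maximum electron kinetic energy:
K_max = E₀ - E'_min = 135.6000 - 88.5855 = 47.0145 keV

(Intermediate values are shown rounded; full precision is carried through to the final answer.)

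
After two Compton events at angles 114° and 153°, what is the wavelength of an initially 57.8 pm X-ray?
65.8013 pm

Apply Compton shift twice:

First scattering at θ₁ = 114°:
Δλ₁ = λ_C(1 - cos(114°))
Δλ₁ = 2.4263 × 1.4067
Δλ₁ = 3.4132 pm

After first scattering:
λ₁ = 57.8 + 3.4132 = 61.2132 pm

Second scattering at θ₂ = 153°:
Δλ₂ = λ_C(1 - cos(153°))
Δλ₂ = 2.4263 × 1.8910
Δλ₂ = 4.5882 pm

Final wavelength:
λ₂ = 61.2132 + 4.5882 = 65.8013 pm

Total shift: Δλ_total = 3.4132 + 4.5882 = 8.0013 pm

(Intermediate values are shown rounded; full precision is carried through to the final answer.)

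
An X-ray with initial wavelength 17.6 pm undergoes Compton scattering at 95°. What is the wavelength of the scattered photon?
20.2378 pm

Using the Compton scattering formula:
λ' = λ + Δλ = λ + λ_C(1 - cos θ)

Given:
- Initial wavelength λ = 17.6 pm
- Scattering angle θ = 95°
- Compton wavelength λ_C ≈ 2.4263 pm

Calculate the shift:
Δλ = 2.4263 × (1 - cos(95°))
Δλ = 2.4263 × 1.0872
Δλ = 2.6378 pm

Final wavelength:
λ' = 17.6 + 2.6378 = 20.2378 pm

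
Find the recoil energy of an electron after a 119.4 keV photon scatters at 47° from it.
8.2583 keV

By energy conservation: K_e = E_initial - E_final

First find the scattered photon energy:
Initial wavelength: λ = hc/E = 10.3839 pm
Compton shift: Δλ = λ_C(1 - cos(47°)) = 0.7716 pm
Final wavelength: λ' = 10.3839 + 0.7716 = 11.1555 pm
Final photon energy: E' = hc/λ' = 111.1417 keV

Electron kinetic energy:
K_e = E - E' = 119.4000 - 111.1417 = 8.2583 keV

(Intermediate values are shown rounded; full precision is carried through to the final answer.)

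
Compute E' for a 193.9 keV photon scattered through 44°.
175.2377 keV

First convert energy to wavelength:
λ = hc/E, with hc ≈ 1239.842 keV·pm (i.e. 1239.842 eV·nm)

For E = 193.9 keV = 193900 eV:
λ = 1239.842 keV·pm / 193.9 keV
λ = 6.3942 pm

Calculate the Compton shift:
Δλ = λ_C(1 - cos(44°)) = 2.4263 × 0.2807
Δλ = 0.6810 pm

Final wavelength:
λ' = 6.3942 + 0.6810 = 7.0752 pm

Final energy:
E' = hc/λ' = 1239.842 / 7.0752 = 175.2377 keV

(Intermediate values are shown rounded; full precision is carried through to the final answer.)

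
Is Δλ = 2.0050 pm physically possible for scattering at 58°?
No, inconsistent

Calculate the expected shift for θ = 58°:

Δλ_expected = λ_C(1 - cos(58°))
Δλ_expected = 2.4263 × (1 - cos(58°))
Δλ_expected = 2.4263 × 0.4701
Δλ_expected = 1.1406 pm

Given shift: 2.0050 pm
Expected shift: 1.1406 pm
Difference: 0.8644 pm

The values do not match. The given shift corresponds to θ ≈ 80.0°, not 58°.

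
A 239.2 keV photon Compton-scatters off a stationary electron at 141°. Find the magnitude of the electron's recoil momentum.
1.8729e-22 kg·m/s

The electron is initially at rest, so by conservation of momentum:
p⃗_e = p⃗₀ − p⃗'  (incident photon momentum minus scattered photon momentum)

Photon momentum magnitudes (p = h/λ = E/c):
λ₀ = hc/E₀ = 5.1833 pm → p₀ = h/λ₀ = 1.2784e-22 kg·m/s
Δλ = λ_C(1 − cos 141°) = 4.3119 pm
λ' = 9.4952 pm → p' = h/λ' = 6.9783e-23 kg·m/s

The scattered photon makes angle θ = 141° with the incident direction, so by the law of cosines:
|p⃗_e|² = p₀² + p'² − 2p₀p'cos θ
|p⃗_e|² = (1.2784e-22)² + (6.9783e-23)² − 2·1.2784e-22·6.9783e-23·cos(141°)
|p⃗_e| = 1.8729e-22 kg·m/s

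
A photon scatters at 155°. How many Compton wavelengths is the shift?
1.9063 λ_C

The Compton shift formula is:
Δλ = λ_C(1 - cos θ)

Dividing both sides by λ_C:
Δλ/λ_C = 1 - cos θ

For θ = 155°:
Δλ/λ_C = 1 - cos(155°)
Δλ/λ_C = 1 - -0.9063
Δλ/λ_C = 1.9063

This means the shift is 1.9063 × λ_C = 4.6253 pm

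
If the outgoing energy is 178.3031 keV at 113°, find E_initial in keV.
346.4002 keV

Convert final energy to wavelength (hc ≈ 1239.842 keV·pm):
λ' = hc/E' = 1239.842 / 178.3031 = 6.9536 pm

Calculate the Compton shift:
Δλ = λ_C(1 - cos(113°))
Δλ = 2.4263 × (1 - cos(113°))
Δλ = 3.3743 pm

Initial wavelength:
λ = λ' - Δλ = 6.9536 - 3.3743 = 3.5792 pm

Initial energy:
E = hc/λ = 1239.842 / 3.5792 = 346.4002 keV

(Intermediate values are shown rounded; full precision is carried through to the final answer.)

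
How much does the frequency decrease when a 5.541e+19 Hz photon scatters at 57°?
9.396e+18 Hz (decrease)

Convert frequency to wavelength (c = 299792458 m/s):
λ₀ = c/f₀ = 299792458/5.541e+19 = 5.4104396e-12 m = 5.4104 pm

Calculate Compton shift:
Δλ = λ_C(1 - cos(57°)) = 1.1048 pm

Final wavelength:
λ' = λ₀ + Δλ = 5.4104 + 1.1048 = 6.5153 pm

Final frequency:
f' = c/λ' = 299792458/6.5152866e-12 = 4.6013703e+19 Hz

Frequency shift (decrease):
Δf = f₀ - f' = 5.541e+19 - 4.6013703e+19 = 9.396e+18 Hz

(Intermediate values are shown rounded; full precision is carried through to the final answer.)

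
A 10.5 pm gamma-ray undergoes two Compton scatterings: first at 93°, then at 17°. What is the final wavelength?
13.1593 pm

Apply Compton shift twice:

First scattering at θ₁ = 93°:
Δλ₁ = λ_C(1 - cos(93°))
Δλ₁ = 2.4263 × 1.0523
Δλ₁ = 2.5533 pm

After first scattering:
λ₁ = 10.5 + 2.5533 = 13.0533 pm

Second scattering at θ₂ = 17°:
Δλ₂ = λ_C(1 - cos(17°))
Δλ₂ = 2.4263 × 0.0437
Δλ₂ = 0.1060 pm

Final wavelength:
λ₂ = 13.0533 + 0.1060 = 13.1593 pm

Total shift: Δλ_total = 2.5533 + 0.1060 = 2.6593 pm

(Intermediate values are shown rounded; full precision is carried through to the final answer.)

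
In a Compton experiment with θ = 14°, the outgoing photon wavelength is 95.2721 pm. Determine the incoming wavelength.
95.2000 pm

From λ' = λ + Δλ, we have λ = λ' - Δλ

First calculate the Compton shift:
Δλ = λ_C(1 - cos θ)
Δλ = 2.4263 × (1 - cos(14°))
Δλ = 2.4263 × 0.0297
Δλ = 0.0721 pm

Initial wavelength:
λ = λ' - Δλ
λ = 95.2721 - 0.0721
λ = 95.2000 pm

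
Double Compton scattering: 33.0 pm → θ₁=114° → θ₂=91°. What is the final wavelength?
38.8818 pm

Apply Compton shift twice:

First scattering at θ₁ = 114°:
Δλ₁ = λ_C(1 - cos(114°))
Δλ₁ = 2.4263 × 1.4067
Δλ₁ = 3.4132 pm

After first scattering:
λ₁ = 33.0 + 3.4132 = 36.4132 pm

Second scattering at θ₂ = 91°:
Δλ₂ = λ_C(1 - cos(91°))
Δλ₂ = 2.4263 × 1.0175
Δλ₂ = 2.4687 pm

Final wavelength:
λ₂ = 36.4132 + 2.4687 = 38.8818 pm

Total shift: Δλ_total = 3.4132 + 2.4687 = 5.8818 pm

(Intermediate values are shown rounded; full precision is carried through to the final answer.)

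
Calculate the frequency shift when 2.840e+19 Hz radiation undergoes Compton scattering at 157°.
8.697e+18 Hz (decrease)

Convert frequency to wavelength (c = 299792458 m/s):
λ₀ = c/f₀ = 299792458/2.840e+19 = 1.0556072e-11 m = 10.5561 pm

Calculate Compton shift:
Δλ = λ_C(1 - cos(157°)) = 4.6597 pm

Final wavelength:
λ' = λ₀ + Δλ = 10.5561 + 4.6597 = 15.2158 pm

Final frequency:
f' = c/λ' = 299792458/1.5215813e-11 = 1.9702691e+19 Hz

Frequency shift (decrease):
Δf = f₀ - f' = 2.840e+19 - 1.9702691e+19 = 8.697e+18 Hz

(Intermediate values are shown rounded; full precision is carried through to the final answer.)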